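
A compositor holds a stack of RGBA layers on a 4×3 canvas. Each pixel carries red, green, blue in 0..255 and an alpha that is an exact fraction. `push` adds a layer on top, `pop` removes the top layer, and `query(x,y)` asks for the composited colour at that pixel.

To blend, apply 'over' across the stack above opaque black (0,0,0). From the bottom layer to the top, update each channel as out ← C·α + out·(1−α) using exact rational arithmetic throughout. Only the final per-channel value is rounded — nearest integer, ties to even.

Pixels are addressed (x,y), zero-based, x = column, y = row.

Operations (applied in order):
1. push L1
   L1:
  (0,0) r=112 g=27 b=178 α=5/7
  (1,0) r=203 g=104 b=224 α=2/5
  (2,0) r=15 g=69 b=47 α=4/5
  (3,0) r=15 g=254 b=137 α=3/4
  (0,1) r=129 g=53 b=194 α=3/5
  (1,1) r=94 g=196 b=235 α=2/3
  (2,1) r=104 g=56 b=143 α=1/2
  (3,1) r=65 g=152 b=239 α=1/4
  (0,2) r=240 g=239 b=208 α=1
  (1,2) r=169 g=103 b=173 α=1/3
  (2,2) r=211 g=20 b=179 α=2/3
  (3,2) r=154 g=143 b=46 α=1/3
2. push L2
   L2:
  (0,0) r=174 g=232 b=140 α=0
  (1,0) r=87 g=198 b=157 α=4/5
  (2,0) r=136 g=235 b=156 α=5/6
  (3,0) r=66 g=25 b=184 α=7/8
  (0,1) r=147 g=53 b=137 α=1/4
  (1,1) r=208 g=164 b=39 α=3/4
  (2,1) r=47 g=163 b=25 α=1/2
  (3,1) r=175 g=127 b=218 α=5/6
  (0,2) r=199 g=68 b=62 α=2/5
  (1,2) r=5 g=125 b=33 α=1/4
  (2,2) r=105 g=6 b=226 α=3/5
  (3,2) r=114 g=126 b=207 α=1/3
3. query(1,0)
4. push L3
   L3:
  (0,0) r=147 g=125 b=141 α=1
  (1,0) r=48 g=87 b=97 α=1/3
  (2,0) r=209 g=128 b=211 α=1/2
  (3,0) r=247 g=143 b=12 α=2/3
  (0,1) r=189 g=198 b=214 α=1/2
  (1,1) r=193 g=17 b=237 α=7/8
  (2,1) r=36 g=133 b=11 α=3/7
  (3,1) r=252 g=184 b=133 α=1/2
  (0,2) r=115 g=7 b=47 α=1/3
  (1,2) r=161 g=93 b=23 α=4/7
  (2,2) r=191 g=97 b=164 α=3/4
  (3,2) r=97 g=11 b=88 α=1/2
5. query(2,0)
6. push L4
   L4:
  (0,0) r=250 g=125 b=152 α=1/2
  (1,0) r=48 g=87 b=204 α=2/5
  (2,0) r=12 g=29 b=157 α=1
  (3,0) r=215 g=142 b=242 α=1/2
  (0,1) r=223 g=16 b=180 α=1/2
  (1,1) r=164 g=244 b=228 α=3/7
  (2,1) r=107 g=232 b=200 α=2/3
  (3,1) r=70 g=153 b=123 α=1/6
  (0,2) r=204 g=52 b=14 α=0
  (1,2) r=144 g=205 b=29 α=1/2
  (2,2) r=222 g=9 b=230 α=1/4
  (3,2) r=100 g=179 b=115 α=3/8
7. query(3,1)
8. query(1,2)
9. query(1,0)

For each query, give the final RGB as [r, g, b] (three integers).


at x=1,y=0 over L1,L2:
L1 α=2/5: [406/5, 208/5, 448/5]
L2 α=4/5: [2146/25, 4168/25, 3588/25]
→ [86, 167, 144]

query (2,0) [L1,L2,L3] — begin 0,0,0
after L1 α=4/5: [12, 276/5, 188/5]
after L2 α=5/6: [346/3, 6151/30, 2044/15]
after L3 α=1/2: [973/6, 9991/60, 5209/30]
rounded: [162, 167, 174]

query (3,1) [L1,L2,L3,L4] — begin 0,0,0
L1 α=1/4: [65/4, 38, 239/4]
L2 α=5/6: [3565/24, 673/6, 1533/8]
L3 α=1/2: [9613/48, 1777/12, 2597/16]
L4 α=1/6: [51425/288, 10721/72, 14953/96]
→ [179, 149, 156]

at x=1,y=2 over L1,L2,L3,L4:
after L1 α=1/3: [169/3, 103/3, 173/3]
after L2 α=1/4: [87/2, 57, 103/2]
after L3 α=4/7: [1549/14, 543/7, 493/14]
after L4 α=1/2: [3565/28, 989/7, 899/28]
= [127, 141, 32]

(1,0) stack=L1,L2,L3,L4; from [0,0,0]:
+L1 (α=2/5) → [406/5, 208/5, 448/5]
+L2 (α=4/5) → [2146/25, 4168/25, 3588/25]
+L3 (α=1/3) → [5492/75, 10511/75, 9601/75]
+L4 (α=2/5) → [7892/125, 14861/125, 19801/125]
rounded: [63, 119, 158]


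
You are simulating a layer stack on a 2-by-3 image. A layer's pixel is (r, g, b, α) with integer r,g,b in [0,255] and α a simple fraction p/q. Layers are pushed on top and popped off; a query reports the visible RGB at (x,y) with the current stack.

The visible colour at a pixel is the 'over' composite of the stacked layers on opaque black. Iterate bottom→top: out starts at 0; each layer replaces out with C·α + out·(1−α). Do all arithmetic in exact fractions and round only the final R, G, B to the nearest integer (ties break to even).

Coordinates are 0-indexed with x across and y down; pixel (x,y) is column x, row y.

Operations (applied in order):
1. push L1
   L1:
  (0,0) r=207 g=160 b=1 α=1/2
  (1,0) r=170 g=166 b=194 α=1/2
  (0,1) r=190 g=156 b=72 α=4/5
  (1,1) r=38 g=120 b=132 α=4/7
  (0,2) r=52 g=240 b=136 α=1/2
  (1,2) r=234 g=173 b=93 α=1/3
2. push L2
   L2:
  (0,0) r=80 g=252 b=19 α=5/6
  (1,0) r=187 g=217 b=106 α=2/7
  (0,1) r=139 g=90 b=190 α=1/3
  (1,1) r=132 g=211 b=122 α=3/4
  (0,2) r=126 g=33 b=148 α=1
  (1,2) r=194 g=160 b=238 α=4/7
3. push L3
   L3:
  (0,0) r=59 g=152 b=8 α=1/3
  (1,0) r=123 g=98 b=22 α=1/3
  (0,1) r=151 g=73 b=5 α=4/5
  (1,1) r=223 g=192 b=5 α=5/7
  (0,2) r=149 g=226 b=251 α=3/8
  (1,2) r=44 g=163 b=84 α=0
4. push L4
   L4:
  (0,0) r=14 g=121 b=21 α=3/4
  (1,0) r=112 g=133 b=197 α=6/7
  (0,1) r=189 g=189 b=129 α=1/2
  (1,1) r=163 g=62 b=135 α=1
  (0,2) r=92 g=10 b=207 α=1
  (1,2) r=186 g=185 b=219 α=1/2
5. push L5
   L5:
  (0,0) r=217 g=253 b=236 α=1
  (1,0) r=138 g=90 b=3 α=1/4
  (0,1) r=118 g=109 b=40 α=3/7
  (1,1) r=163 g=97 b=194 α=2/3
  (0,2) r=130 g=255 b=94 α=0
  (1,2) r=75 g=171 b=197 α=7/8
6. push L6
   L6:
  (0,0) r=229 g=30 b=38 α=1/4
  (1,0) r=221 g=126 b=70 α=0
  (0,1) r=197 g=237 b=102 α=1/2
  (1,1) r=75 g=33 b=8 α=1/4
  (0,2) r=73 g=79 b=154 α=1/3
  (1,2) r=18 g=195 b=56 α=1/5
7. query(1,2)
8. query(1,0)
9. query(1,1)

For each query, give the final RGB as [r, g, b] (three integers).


at x=1,y=2 over L1,L2,L3,L4,L5,L6:
+L1 (α=1/3) → [78, 173/3, 31]
+L2 (α=4/7) → [1010/7, 813/7, 1045/7]
+L3 (α=0) → [1010/7, 813/7, 1045/7]
+L4 (α=1/2) → [1156/7, 1054/7, 1289/7]
+L5 (α=7/8) → [4831/56, 9433/56, 5471/28]
+L6 (α=1/5) → [5083/70, 12163/70, 5863/35]
= [73, 174, 168]

(1,0) stack=L1,L2,L3,L4,L5,L6; from [0,0,0]:
after L1 α=1/2: [85, 83, 97]
after L2 α=2/7: [799/7, 849/7, 697/7]
after L3 α=1/3: [2459/21, 2384/21, 516/7]
after L4 α=6/7: [16571/147, 19142/147, 8790/49]
after L5 α=1/4: [23333/196, 5888/49, 26517/196]
after L6 α=0: [23333/196, 5888/49, 26517/196]
= [119, 120, 135]

(1,1) stack=L1,L2,L3,L4,L5,L6; from [0,0,0]:
+L1 (α=4/7) → [152/7, 480/7, 528/7]
+L2 (α=3/4) → [731/7, 4911/28, 1545/14]
+L3 (α=5/7) → [9267/49, 18351/98, 1720/49]
+L4 (α=1) → [163, 62, 135]
+L5 (α=2/3) → [163, 256/3, 523/3]
+L6 (α=1/4) → [141, 289/4, 531/4]
= [141, 72, 133]


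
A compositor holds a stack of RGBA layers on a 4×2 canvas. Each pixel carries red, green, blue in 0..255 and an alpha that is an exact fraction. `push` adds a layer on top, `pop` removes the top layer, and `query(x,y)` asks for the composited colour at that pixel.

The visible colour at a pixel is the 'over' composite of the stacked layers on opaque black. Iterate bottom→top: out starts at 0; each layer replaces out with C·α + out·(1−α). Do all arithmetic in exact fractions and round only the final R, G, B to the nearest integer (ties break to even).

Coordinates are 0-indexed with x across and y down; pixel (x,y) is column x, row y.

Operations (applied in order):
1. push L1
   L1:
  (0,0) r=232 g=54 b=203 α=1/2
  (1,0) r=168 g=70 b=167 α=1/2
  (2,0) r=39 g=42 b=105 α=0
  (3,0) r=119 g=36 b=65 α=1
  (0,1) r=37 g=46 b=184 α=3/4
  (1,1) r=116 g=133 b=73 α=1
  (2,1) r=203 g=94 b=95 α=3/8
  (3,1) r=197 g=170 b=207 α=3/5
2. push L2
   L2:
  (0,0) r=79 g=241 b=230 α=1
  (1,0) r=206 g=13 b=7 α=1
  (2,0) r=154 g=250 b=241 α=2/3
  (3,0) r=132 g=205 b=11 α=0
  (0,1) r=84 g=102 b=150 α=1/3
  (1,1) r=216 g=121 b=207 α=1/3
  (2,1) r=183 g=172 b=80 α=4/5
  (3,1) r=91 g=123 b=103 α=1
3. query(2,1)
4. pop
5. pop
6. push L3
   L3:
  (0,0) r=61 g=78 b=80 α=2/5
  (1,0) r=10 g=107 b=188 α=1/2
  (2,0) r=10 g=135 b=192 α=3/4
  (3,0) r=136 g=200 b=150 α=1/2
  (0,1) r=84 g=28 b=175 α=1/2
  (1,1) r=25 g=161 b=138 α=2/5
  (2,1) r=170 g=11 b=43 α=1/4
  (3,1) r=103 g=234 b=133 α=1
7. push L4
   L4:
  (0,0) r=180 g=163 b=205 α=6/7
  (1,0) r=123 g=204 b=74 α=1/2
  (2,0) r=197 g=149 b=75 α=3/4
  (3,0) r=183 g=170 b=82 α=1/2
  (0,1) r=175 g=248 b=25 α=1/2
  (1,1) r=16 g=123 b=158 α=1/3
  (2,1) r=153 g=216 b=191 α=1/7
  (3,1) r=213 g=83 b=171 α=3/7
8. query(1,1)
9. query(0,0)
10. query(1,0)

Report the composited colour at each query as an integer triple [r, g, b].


at x=2,y=1 over L1,L2:
after L1 α=3/8: [609/8, 141/4, 285/8]
after L2 α=4/5: [1293/8, 2893/20, 569/8]
→ [162, 145, 71]

at x=1,y=1 over L3,L4:
+L3 (α=2/5) → [10, 322/5, 276/5]
+L4 (α=1/3) → [12, 1259/15, 1342/15]
= [12, 84, 89]

at x=0,y=0 over L3,L4:
after L3 α=2/5: [122/5, 156/5, 32]
after L4 α=6/7: [5522/35, 5046/35, 1262/7]
= [158, 144, 180]

(1,0) stack=L3,L4; from [0,0,0]:
after L3 α=1/2: [5, 107/2, 94]
after L4 α=1/2: [64, 515/4, 84]
= [64, 129, 84]


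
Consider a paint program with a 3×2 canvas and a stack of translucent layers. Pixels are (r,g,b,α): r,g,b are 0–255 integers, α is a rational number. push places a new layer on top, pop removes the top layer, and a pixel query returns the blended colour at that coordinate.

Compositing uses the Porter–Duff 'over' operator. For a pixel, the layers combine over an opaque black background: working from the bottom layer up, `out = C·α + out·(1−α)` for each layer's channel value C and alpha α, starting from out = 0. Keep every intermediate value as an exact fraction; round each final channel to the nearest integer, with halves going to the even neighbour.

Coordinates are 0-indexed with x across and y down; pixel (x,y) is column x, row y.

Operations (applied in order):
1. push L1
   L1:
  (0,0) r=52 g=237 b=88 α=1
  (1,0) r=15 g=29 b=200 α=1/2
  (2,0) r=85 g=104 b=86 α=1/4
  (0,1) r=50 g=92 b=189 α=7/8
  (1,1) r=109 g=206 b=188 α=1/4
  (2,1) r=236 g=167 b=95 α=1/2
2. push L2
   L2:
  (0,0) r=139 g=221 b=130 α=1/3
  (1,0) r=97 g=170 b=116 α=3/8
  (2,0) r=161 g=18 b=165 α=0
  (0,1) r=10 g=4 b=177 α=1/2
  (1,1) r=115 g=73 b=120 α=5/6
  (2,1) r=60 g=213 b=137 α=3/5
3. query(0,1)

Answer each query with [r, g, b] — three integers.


query (0,1) [L1,L2] — begin 0,0,0
after L1 α=7/8: [175/4, 161/2, 1323/8]
after L2 α=1/2: [215/8, 169/4, 2739/16]
= [27, 42, 171]


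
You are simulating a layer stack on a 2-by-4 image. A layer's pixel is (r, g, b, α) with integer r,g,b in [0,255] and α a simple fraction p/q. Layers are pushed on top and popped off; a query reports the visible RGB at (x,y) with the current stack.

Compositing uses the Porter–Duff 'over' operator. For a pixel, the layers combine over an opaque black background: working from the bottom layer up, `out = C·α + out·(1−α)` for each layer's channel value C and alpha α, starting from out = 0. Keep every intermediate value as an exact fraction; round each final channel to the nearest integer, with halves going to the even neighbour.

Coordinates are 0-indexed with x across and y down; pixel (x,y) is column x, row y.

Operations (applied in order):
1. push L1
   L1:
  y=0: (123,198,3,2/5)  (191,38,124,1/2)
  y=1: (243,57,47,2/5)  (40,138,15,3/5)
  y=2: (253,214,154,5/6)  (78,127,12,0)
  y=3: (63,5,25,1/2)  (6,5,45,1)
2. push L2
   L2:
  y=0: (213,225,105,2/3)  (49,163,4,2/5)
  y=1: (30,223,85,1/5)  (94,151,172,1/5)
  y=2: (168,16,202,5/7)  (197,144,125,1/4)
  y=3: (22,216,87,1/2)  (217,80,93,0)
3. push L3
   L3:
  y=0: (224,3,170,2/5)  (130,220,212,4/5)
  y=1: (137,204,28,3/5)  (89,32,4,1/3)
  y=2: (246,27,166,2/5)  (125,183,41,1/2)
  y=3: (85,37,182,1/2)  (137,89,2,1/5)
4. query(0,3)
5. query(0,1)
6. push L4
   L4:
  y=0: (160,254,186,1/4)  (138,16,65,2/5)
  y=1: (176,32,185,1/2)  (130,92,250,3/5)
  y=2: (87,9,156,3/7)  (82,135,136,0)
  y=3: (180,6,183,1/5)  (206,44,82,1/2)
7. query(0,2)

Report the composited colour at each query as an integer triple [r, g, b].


at x=0,y=3 over L1,L2,L3:
+L1 (α=1/2) → [63/2, 5/2, 25/2]
+L2 (α=1/2) → [107/4, 437/4, 199/4]
+L3 (α=1/2) → [447/8, 585/8, 927/8]
= [56, 73, 116]

(0,1) stack=L1,L2,L3; from [0,0,0]:
+L1 (α=2/5) → [486/5, 114/5, 94/5]
+L2 (α=1/5) → [2094/25, 1571/25, 801/25]
+L3 (α=3/5) → [14463/125, 18442/125, 3702/125]
→ [116, 148, 30]

at x=0,y=2 over L1,L2,L3,L4:
+L1 (α=5/6) → [1265/6, 535/3, 385/3]
+L2 (α=5/7) → [3785/21, 1310/21, 3800/21]
+L3 (α=2/5) → [7229/35, 1688/35, 6124/35]
+L4 (α=3/7) → [38051/245, 7697/245, 40876/245]
= [155, 31, 167]


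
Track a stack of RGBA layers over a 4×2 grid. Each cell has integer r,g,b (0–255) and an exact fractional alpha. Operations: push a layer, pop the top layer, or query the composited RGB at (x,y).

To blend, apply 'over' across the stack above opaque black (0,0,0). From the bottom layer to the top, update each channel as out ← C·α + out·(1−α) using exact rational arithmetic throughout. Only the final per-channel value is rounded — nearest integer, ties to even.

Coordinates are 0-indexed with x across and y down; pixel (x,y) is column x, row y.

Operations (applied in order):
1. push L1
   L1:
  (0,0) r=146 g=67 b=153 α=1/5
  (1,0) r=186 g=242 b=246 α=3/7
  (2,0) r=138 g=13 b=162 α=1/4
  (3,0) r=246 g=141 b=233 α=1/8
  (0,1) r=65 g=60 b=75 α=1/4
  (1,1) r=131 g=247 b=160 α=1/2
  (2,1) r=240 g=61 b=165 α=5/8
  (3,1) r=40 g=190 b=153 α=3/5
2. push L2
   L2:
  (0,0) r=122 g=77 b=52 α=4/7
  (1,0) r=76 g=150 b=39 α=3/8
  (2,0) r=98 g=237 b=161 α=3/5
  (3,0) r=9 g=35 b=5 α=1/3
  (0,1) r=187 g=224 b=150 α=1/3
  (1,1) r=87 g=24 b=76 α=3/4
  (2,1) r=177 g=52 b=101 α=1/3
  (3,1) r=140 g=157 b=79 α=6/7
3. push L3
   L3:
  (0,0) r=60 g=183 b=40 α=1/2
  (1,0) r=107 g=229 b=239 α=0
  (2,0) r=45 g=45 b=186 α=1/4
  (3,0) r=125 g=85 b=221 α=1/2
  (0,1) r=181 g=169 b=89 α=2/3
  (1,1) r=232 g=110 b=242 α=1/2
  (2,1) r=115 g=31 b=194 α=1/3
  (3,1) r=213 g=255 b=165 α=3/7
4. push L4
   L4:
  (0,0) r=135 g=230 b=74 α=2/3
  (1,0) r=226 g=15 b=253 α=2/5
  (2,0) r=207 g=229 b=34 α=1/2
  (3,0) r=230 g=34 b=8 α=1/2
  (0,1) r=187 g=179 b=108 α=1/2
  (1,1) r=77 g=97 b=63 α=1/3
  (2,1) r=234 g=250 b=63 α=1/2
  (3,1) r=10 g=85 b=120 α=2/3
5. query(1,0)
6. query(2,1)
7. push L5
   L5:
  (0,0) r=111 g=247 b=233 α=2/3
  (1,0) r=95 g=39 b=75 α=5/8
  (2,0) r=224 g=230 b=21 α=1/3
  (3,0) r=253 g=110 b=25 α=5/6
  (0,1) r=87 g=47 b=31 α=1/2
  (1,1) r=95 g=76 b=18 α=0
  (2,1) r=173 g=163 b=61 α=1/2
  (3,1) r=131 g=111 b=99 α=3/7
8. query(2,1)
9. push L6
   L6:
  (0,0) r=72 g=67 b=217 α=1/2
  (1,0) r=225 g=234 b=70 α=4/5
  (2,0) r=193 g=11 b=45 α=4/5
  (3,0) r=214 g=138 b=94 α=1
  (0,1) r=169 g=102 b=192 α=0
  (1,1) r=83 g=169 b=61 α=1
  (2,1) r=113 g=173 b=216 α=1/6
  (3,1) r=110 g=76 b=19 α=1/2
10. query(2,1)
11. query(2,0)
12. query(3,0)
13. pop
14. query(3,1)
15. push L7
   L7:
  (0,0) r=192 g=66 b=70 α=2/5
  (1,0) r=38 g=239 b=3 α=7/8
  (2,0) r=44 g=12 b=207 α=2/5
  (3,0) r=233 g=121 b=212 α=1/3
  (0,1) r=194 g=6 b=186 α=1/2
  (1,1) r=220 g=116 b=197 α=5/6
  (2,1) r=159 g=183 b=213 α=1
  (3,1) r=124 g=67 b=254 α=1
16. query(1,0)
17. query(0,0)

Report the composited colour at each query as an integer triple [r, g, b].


at x=1,y=0 over L1,L2,L3,L4:
L1 α=3/7: [558/7, 726/7, 738/7]
L2 α=3/8: [2193/28, 1695/14, 4509/56]
L3 α=0: [2193/28, 1695/14, 4509/56]
L4 α=2/5: [3847/28, 1101/14, 41863/280]
= [137, 79, 150]

(2,1) stack=L1,L2,L3,L4; from [0,0,0]:
L1 α=5/8: [150, 305/8, 825/8]
L2 α=1/3: [159, 171/4, 1229/12]
L3 α=1/3: [433/3, 233/6, 2393/18]
L4 α=1/2: [1135/6, 1733/12, 3527/36]
→ [189, 144, 98]

query (2,1) [L1,L2,L3,L4,L5] — begin 0,0,0
after L1 α=5/8: [150, 305/8, 825/8]
after L2 α=1/3: [159, 171/4, 1229/12]
after L3 α=1/3: [433/3, 233/6, 2393/18]
after L4 α=1/2: [1135/6, 1733/12, 3527/36]
after L5 α=1/2: [2173/12, 3689/24, 5723/72]
rounded: [181, 154, 79]

at x=2,y=1 over L1,L2,L3,L4,L5,L6:
after L1 α=5/8: [150, 305/8, 825/8]
after L2 α=1/3: [159, 171/4, 1229/12]
after L3 α=1/3: [433/3, 233/6, 2393/18]
after L4 α=1/2: [1135/6, 1733/12, 3527/36]
after L5 α=1/2: [2173/12, 3689/24, 5723/72]
after L6 α=1/6: [12221/72, 22597/144, 44167/432]
→ [170, 157, 102]

(2,0) stack=L1,L2,L3,L4,L5,L6; from [0,0,0]:
after L1 α=1/4: [69/2, 13/4, 81/2]
after L2 α=3/5: [363/5, 287/2, 564/5]
after L3 α=1/4: [657/10, 951/8, 1311/10]
after L4 α=1/2: [2727/20, 2783/16, 1651/20]
after L5 α=1/3: [4967/30, 1541/8, 1861/30]
after L6 α=4/5: [28127/150, 1893/40, 7261/150]
= [188, 47, 48]

(3,0) stack=L1,L2,L3,L4,L5,L6; from [0,0,0]:
+L1 (α=1/8) → [123/4, 141/8, 233/8]
+L2 (α=1/3) → [47/2, 281/12, 253/12]
+L3 (α=1/2) → [297/4, 1301/24, 2905/24]
+L4 (α=1/2) → [1217/8, 2117/48, 3097/48]
+L5 (α=5/6) → [3779/16, 28517/288, 9097/288]
+L6 (α=1) → [214, 138, 94]
rounded: [214, 138, 94]

query (3,1) [L1,L2,L3,L4,L5] — begin 0,0,0
+L1 (α=3/5) → [24, 114, 459/5]
+L2 (α=6/7) → [864/7, 1056/7, 2829/35]
+L3 (α=3/7) → [7929/49, 9579/49, 28641/245]
+L4 (α=2/3) → [8909/147, 17909/147, 29147/245]
+L5 (α=3/7) → [93407/1029, 120587/1029, 189353/1715]
rounded: [91, 117, 110]

query (1,0) [L1,L2,L3,L4,L5,L7] — begin 0,0,0
after L1 α=3/7: [558/7, 726/7, 738/7]
after L2 α=3/8: [2193/28, 1695/14, 4509/56]
after L3 α=0: [2193/28, 1695/14, 4509/56]
after L4 α=2/5: [3847/28, 1101/14, 41863/280]
after L5 α=5/8: [24841/224, 6033/112, 230589/2240]
after L7 α=7/8: [84425/1792, 193409/896, 277629/17920]
→ [47, 216, 15]

at x=0,y=0 over L1,L2,L3,L4,L5,L7:
+L1 (α=1/5) → [146/5, 67/5, 153/5]
+L2 (α=4/7) → [2878/35, 1741/35, 1499/35]
+L3 (α=1/2) → [2489/35, 4073/35, 2899/70]
+L4 (α=2/3) → [11939/105, 20173/105, 13259/210]
+L5 (α=2/3) → [35249/315, 72043/315, 111119/630]
+L7 (α=2/5) → [75569/525, 85903/525, 140519/1050]
→ [144, 164, 134]


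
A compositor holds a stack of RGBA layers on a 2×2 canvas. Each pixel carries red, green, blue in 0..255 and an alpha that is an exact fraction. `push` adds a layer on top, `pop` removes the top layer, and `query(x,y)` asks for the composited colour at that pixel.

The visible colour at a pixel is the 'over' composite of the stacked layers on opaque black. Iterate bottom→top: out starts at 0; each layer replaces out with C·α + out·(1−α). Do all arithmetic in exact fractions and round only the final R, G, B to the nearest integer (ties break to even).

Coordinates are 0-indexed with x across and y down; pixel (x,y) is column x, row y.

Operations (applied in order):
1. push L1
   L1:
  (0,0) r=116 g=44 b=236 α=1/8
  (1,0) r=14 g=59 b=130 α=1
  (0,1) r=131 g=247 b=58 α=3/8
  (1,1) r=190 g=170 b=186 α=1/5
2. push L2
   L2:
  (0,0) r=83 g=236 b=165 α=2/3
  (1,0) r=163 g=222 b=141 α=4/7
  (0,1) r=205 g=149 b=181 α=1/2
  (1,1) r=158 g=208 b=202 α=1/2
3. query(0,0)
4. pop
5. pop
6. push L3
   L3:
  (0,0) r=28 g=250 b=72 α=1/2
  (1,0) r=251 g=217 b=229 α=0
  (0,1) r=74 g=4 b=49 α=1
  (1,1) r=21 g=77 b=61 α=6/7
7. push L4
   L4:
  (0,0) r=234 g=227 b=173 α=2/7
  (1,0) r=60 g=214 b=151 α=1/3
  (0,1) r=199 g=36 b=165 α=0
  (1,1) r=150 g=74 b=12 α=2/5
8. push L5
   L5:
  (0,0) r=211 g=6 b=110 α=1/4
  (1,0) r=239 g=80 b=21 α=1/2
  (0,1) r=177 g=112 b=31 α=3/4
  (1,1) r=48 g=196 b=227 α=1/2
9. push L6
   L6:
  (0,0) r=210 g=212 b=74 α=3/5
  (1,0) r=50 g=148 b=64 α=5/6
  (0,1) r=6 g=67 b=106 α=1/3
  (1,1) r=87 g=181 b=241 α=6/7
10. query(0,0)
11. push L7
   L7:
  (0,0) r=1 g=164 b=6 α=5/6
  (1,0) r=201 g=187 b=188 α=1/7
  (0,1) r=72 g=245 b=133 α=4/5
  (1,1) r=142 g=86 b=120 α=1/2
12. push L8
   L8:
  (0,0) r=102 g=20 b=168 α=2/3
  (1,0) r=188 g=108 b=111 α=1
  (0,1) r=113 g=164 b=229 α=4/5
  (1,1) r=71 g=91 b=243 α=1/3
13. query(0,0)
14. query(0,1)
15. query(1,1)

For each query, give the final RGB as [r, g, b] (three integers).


(0,0) stack=L1,L2; from [0,0,0]:
+L1 (α=1/8) → [29/2, 11/2, 59/2]
+L2 (α=2/3) → [361/6, 955/6, 719/6]
= [60, 159, 120]

(0,0) stack=L3,L4,L5,L6; from [0,0,0]:
L3 α=1/2: [14, 125, 36]
L4 α=2/7: [538/7, 1079/7, 526/7]
L5 α=1/4: [3091/28, 3279/28, 587/7]
L6 α=3/5: [11911/70, 12183/70, 2728/35]
→ [170, 174, 78]

(0,0) stack=L3,L4,L5,L6,L7,L8; from [0,0,0]:
L3 α=1/2: [14, 125, 36]
L4 α=2/7: [538/7, 1079/7, 526/7]
L5 α=1/4: [3091/28, 3279/28, 587/7]
L6 α=3/5: [11911/70, 12183/70, 2728/35]
L7 α=5/6: [4087/140, 69583/420, 1889/105]
L8 α=2/3: [32647/420, 86383/1260, 37169/315]
→ [78, 69, 118]

(0,1) stack=L3,L4,L5,L6,L7,L8; from [0,0,0]:
L3 α=1: [74, 4, 49]
L4 α=0: [74, 4, 49]
L5 α=3/4: [605/4, 85, 71/2]
L6 α=1/3: [617/6, 79, 59]
L7 α=4/5: [469/6, 1059/5, 591/5]
L8 α=4/5: [3181/30, 4339/25, 5171/25]
rounded: [106, 174, 207]

at x=1,y=1 over L3,L4,L5,L6,L7,L8:
after L3 α=6/7: [18, 66, 366/7]
after L4 α=2/5: [354/5, 346/5, 1266/35]
after L5 α=1/2: [297/5, 663/5, 9211/70]
after L6 α=6/7: [2907/35, 6093/35, 110431/490]
after L7 α=1/2: [7877/70, 9103/70, 169231/980]
after L8 α=1/3: [3454/35, 4096/35, 288301/1470]
= [99, 117, 196]


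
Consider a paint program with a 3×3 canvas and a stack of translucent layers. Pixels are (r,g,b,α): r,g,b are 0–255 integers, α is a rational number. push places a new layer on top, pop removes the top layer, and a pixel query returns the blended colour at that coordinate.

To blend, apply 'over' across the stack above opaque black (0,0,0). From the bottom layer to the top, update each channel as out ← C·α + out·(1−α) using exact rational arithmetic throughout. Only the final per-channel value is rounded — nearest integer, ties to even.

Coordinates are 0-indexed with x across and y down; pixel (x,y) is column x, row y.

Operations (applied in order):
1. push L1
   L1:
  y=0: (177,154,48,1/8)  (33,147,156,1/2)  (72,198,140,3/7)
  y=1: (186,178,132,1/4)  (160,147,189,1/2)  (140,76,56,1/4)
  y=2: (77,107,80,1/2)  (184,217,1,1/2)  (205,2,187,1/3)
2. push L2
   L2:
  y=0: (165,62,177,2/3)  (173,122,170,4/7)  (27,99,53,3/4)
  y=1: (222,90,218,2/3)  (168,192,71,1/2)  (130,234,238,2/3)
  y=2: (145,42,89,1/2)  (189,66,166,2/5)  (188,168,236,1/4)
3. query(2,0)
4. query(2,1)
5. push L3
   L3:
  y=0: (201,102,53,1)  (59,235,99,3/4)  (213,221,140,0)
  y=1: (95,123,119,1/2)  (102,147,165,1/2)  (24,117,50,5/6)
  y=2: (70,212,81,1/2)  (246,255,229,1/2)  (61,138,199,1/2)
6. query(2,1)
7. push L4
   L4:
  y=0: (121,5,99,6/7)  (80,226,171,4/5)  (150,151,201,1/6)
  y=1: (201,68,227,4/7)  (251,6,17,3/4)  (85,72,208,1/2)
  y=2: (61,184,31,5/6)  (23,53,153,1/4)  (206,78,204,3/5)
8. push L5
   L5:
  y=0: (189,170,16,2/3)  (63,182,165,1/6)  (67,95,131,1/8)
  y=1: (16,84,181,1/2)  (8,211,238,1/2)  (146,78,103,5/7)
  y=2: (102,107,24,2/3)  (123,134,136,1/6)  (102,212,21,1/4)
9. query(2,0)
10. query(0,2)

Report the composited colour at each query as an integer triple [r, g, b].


query (2,0) [L1,L2] — begin 0,0,0
+L1 (α=3/7) → [216/7, 594/7, 60]
+L2 (α=3/4) → [783/28, 2673/28, 219/4]
rounded: [28, 95, 55]

(2,1) stack=L1,L2; from [0,0,0]:
L1 α=1/4: [35, 19, 14]
L2 α=2/3: [295/3, 487/3, 490/3]
= [98, 162, 163]

(2,1) stack=L1,L2,L3; from [0,0,0]:
L1 α=1/4: [35, 19, 14]
L2 α=2/3: [295/3, 487/3, 490/3]
L3 α=5/6: [655/18, 1121/9, 620/9]
→ [36, 125, 69]

(2,0) stack=L1,L2,L3,L4,L5; from [0,0,0]:
after L1 α=3/7: [216/7, 594/7, 60]
after L2 α=3/4: [783/28, 2673/28, 219/4]
after L3 α=0: [783/28, 2673/28, 219/4]
after L4 α=1/6: [2705/56, 17593/168, 633/8]
after L5 α=1/8: [3241/64, 19873/192, 5479/64]
→ [51, 104, 86]

query (0,2) [L1,L2,L3,L4,L5] — begin 0,0,0
+L1 (α=1/2) → [77/2, 107/2, 40]
+L2 (α=1/2) → [367/4, 191/4, 129/2]
+L3 (α=1/2) → [647/8, 1039/8, 291/4]
+L4 (α=5/6) → [1029/16, 8399/48, 911/24]
+L5 (α=2/3) → [1431/16, 18671/144, 2063/72]
→ [89, 130, 29]


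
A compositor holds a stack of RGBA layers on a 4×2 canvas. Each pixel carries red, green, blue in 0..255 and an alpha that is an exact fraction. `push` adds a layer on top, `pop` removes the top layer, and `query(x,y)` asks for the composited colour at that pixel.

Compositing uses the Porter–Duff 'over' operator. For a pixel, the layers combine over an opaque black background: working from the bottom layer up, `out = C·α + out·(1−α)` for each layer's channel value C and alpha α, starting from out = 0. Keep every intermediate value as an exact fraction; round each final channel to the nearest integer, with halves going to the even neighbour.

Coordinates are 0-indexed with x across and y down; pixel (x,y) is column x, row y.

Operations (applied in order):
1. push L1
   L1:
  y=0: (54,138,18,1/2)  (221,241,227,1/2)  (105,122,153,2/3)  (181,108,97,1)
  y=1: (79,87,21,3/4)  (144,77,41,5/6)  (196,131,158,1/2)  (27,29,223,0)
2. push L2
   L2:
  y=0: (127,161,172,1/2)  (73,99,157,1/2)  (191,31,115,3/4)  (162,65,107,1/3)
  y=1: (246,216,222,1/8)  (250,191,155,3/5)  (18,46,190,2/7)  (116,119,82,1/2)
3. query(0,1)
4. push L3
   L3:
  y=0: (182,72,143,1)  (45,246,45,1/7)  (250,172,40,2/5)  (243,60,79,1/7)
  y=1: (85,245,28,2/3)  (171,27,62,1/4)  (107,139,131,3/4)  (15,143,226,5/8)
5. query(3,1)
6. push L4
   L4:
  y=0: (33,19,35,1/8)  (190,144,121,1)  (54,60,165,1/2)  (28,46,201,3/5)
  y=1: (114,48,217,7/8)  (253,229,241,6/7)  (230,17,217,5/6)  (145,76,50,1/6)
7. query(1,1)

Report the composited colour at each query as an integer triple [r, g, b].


at x=0,y=1 over L1,L2:
after L1 α=3/4: [237/4, 261/4, 63/4]
after L2 α=1/8: [2643/32, 2691/32, 1329/32]
→ [83, 84, 42]

at x=3,y=1 over L1,L2,L3:
+L1 (α=0) → [0, 0, 0]
+L2 (α=1/2) → [58, 119/2, 41]
+L3 (α=5/8) → [249/8, 1787/16, 1253/8]
→ [31, 112, 157]

query (1,1) [L1,L2,L3,L4] — begin 0,0,0
L1 α=5/6: [120, 385/6, 205/6]
L2 α=3/5: [198, 2104/15, 320/3]
L3 α=1/4: [765/4, 2239/20, 191/2]
L4 α=6/7: [6837/28, 29719/140, 3083/14]
→ [244, 212, 220]


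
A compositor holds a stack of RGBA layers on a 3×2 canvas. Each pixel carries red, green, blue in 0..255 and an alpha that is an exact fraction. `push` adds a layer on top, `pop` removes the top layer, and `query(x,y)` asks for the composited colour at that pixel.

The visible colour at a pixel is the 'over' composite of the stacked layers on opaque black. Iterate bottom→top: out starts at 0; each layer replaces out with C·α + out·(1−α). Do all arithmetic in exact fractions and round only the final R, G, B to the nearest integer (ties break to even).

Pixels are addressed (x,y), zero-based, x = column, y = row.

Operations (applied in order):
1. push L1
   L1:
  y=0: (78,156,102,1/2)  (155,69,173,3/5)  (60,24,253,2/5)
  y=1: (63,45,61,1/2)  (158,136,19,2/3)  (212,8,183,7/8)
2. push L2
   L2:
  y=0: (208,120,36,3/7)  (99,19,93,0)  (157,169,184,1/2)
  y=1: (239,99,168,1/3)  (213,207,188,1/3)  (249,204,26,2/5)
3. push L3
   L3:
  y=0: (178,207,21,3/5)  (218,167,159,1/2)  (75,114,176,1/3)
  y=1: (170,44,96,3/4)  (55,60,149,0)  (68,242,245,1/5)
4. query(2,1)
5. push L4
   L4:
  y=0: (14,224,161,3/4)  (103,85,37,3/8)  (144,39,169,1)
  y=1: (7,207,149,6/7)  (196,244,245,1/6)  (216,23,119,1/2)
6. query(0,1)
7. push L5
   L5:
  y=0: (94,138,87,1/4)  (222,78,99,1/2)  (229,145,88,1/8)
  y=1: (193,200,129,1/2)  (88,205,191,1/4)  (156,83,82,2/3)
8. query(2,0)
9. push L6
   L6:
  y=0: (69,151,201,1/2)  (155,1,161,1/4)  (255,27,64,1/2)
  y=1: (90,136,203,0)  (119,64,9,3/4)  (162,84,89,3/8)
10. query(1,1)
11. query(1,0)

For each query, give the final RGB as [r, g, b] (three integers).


query (2,1) [L1,L2,L3] — begin 0,0,0
+L1 (α=7/8) → [371/2, 7, 1281/8]
+L2 (α=2/5) → [2109/10, 429/5, 4259/40]
+L3 (α=1/5) → [4558/25, 2926/25, 6709/50]
= [182, 117, 134]

at x=0,y=1 over L1,L2,L3,L4:
after L1 α=1/2: [63/2, 45/2, 61/2]
after L2 α=1/3: [302/3, 48, 229/3]
after L3 α=3/4: [458/3, 45, 1093/12]
after L4 α=6/7: [584/21, 1287/7, 11821/84]
→ [28, 184, 141]

at x=2,y=0 over L1,L2,L3,L4,L5:
+L1 (α=2/5) → [24, 48/5, 506/5]
+L2 (α=1/2) → [181/2, 893/10, 713/5]
+L3 (α=1/3) → [256/3, 1463/15, 2306/15]
+L4 (α=1) → [144, 39, 169]
+L5 (α=1/8) → [1237/8, 209/4, 1271/8]
rounded: [155, 52, 159]

query (1,1) [L1,L2,L3,L4,L5,L6] — begin 0,0,0
L1 α=2/3: [316/3, 272/3, 38/3]
L2 α=1/3: [1271/9, 1165/9, 640/9]
L3 α=0: [1271/9, 1165/9, 640/9]
L4 α=1/6: [8119/54, 8021/54, 5405/54]
L5 α=1/4: [9703/72, 11711/72, 8843/72]
L6 α=3/4: [35407/288, 25535/288, 10787/288]
rounded: [123, 89, 37]

query (1,0) [L1,L2,L3,L4,L5,L6] — begin 0,0,0
+L1 (α=3/5) → [93, 207/5, 519/5]
+L2 (α=0) → [93, 207/5, 519/5]
+L3 (α=1/2) → [311/2, 521/5, 657/5]
+L4 (α=3/8) → [2173/16, 97, 96]
+L5 (α=1/2) → [5725/32, 175/2, 195/2]
+L6 (α=1/4) → [22135/128, 527/8, 907/8]
rounded: [173, 66, 113]


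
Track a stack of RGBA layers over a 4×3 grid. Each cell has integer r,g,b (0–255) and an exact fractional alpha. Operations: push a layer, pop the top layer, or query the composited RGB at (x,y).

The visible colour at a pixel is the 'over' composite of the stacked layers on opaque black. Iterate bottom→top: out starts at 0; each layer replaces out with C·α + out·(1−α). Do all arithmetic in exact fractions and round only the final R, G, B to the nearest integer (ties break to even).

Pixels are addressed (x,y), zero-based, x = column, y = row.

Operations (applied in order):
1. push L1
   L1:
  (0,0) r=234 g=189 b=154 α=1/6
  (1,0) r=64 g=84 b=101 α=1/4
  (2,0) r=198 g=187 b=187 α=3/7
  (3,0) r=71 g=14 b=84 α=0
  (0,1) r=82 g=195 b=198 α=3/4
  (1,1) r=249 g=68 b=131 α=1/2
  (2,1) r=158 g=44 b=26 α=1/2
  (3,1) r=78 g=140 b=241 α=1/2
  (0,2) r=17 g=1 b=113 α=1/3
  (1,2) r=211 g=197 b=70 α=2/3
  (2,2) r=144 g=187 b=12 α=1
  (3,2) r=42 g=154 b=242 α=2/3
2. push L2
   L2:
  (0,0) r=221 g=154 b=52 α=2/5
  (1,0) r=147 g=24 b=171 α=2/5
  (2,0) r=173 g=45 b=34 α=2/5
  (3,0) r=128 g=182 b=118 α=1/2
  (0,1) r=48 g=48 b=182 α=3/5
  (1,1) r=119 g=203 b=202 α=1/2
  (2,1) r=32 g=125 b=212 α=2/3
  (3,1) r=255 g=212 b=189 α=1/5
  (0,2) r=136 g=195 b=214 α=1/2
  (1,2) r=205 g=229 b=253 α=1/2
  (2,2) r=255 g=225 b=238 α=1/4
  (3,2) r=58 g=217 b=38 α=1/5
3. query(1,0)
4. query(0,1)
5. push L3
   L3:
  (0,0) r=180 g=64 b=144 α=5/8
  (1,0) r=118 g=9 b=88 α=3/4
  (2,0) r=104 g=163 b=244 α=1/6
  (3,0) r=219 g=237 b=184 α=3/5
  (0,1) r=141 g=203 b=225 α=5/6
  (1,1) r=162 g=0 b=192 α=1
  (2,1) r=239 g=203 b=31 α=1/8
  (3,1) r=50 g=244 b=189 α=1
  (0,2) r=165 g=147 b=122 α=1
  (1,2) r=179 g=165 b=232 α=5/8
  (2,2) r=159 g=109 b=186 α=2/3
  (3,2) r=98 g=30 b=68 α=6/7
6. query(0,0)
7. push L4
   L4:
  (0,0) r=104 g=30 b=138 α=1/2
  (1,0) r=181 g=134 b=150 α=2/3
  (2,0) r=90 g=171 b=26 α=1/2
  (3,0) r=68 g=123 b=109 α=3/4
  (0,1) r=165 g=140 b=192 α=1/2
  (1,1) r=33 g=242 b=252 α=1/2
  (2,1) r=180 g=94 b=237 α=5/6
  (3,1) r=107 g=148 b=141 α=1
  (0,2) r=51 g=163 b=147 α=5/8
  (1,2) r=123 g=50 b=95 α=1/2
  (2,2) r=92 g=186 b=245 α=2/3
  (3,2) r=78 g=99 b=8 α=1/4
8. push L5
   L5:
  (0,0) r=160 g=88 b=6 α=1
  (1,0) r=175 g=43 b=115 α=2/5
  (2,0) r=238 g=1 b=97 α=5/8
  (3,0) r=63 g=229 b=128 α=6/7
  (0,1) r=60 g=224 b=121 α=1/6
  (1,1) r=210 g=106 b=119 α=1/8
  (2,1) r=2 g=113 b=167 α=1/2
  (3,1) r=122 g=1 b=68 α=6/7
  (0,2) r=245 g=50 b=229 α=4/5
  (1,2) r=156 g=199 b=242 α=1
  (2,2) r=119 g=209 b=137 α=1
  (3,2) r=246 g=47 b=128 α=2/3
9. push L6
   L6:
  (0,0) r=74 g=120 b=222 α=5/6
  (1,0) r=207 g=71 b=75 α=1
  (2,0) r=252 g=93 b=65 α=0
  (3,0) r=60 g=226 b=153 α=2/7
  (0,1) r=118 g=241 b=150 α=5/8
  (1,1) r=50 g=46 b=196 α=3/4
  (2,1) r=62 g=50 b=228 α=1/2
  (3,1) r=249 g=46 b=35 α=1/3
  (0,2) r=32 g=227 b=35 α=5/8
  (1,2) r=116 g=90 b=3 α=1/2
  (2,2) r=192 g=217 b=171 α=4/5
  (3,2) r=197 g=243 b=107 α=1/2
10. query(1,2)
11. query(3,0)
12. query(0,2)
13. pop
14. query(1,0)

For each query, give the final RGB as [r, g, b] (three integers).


at x=1,y=0 over L1,L2:
after L1 α=1/4: [16, 21, 101/4]
after L2 α=2/5: [342/5, 111/5, 1671/20]
= [68, 22, 84]

(0,1) stack=L1,L2; from [0,0,0]:
+L1 (α=3/4) → [123/2, 585/4, 297/2]
+L2 (α=3/5) → [267/5, 873/10, 843/5]
= [53, 87, 169]

(0,0) stack=L1,L2,L3; from [0,0,0]:
L1 α=1/6: [39, 63/2, 77/3]
L2 α=2/5: [559/5, 161/2, 181/5]
L3 α=5/8: [6177/40, 1123/16, 4143/40]
→ [154, 70, 104]

query (1,2) [L1,L2,L3,L4,L5,L6] — begin 0,0,0
L1 α=2/3: [422/3, 394/3, 140/3]
L2 α=1/2: [1037/6, 1081/6, 899/6]
L3 α=5/8: [2827/16, 2731/16, 3219/16]
L4 α=1/2: [4795/32, 3531/32, 4739/32]
L5 α=1: [156, 199, 242]
L6 α=1/2: [136, 289/2, 245/2]
= [136, 144, 122]

(3,0) stack=L1,L2,L3,L4,L5,L6; from [0,0,0]:
+L1 (α=0) → [0, 0, 0]
+L2 (α=1/2) → [64, 91, 59]
+L3 (α=3/5) → [157, 893/5, 134]
+L4 (α=3/4) → [361/4, 1369/10, 461/4]
+L5 (α=6/7) → [1873/28, 15109/70, 3533/28]
+L6 (α=2/7) → [12725/196, 21437/98, 26233/196]
= [65, 219, 134]

query (0,2) [L1,L2,L3,L4,L5,L6] — begin 0,0,0
+L1 (α=1/3) → [17/3, 1/3, 113/3]
+L2 (α=1/2) → [425/6, 293/3, 755/6]
+L3 (α=1) → [165, 147, 122]
+L4 (α=5/8) → [375/4, 157, 1101/8]
+L5 (α=4/5) → [859/4, 357/5, 8429/40]
+L6 (α=5/8) → [3217/32, 3373/20, 32287/320]
= [101, 169, 101]

query (1,0) [L1,L2,L3,L4,L5] — begin 0,0,0
after L1 α=1/4: [16, 21, 101/4]
after L2 α=2/5: [342/5, 111/5, 1671/20]
after L3 α=3/4: [528/5, 123/10, 6951/80]
after L4 α=2/3: [2338/15, 2803/30, 10317/80]
after L5 α=2/5: [4088/25, 3663/50, 49351/400]
rounded: [164, 73, 123]


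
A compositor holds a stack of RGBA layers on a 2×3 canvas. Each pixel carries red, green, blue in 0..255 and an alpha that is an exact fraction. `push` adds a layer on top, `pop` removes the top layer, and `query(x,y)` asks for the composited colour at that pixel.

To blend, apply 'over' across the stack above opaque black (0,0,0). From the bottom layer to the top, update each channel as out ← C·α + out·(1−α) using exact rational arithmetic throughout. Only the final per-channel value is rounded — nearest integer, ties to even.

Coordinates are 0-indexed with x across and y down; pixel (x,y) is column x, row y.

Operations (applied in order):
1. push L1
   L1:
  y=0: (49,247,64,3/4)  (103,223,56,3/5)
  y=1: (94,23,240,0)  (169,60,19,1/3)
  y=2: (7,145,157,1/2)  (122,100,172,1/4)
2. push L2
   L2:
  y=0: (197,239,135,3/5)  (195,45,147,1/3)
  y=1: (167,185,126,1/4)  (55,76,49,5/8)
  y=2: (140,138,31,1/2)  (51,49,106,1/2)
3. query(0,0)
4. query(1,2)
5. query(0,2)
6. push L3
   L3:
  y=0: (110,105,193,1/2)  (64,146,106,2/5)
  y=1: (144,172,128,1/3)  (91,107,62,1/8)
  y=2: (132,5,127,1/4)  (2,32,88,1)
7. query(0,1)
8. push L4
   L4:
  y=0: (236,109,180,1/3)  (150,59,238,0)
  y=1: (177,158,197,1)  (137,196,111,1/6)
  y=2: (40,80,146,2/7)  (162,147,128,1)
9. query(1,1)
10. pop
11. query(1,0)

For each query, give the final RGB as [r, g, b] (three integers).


query (0,0) [L1,L2] — begin 0,0,0
+L1 (α=3/4) → [147/4, 741/4, 48]
+L2 (α=3/5) → [1329/10, 435/2, 501/5]
= [133, 218, 100]

query (1,2) [L1,L2] — begin 0,0,0
L1 α=1/4: [61/2, 25, 43]
L2 α=1/2: [163/4, 37, 149/2]
rounded: [41, 37, 74]

at x=0,y=2 over L1,L2:
+L1 (α=1/2) → [7/2, 145/2, 157/2]
+L2 (α=1/2) → [287/4, 421/4, 219/4]
= [72, 105, 55]

query (0,1) [L1,L2,L3] — begin 0,0,0
after L1 α=0: [0, 0, 0]
after L2 α=1/4: [167/4, 185/4, 63/2]
after L3 α=1/3: [455/6, 529/6, 191/3]
rounded: [76, 88, 64]

query (1,1) [L1,L2,L3,L4] — begin 0,0,0
+L1 (α=1/3) → [169/3, 20, 19/3]
+L2 (α=5/8) → [111/2, 55, 33]
+L3 (α=1/8) → [959/16, 123/2, 293/8]
+L4 (α=1/6) → [2329/32, 1007/12, 2353/48]
= [73, 84, 49]

query (1,0) [L1,L2,L3] — begin 0,0,0
L1 α=3/5: [309/5, 669/5, 168/5]
L2 α=1/3: [531/5, 521/5, 357/5]
L3 α=2/5: [2233/25, 3023/25, 2131/25]
→ [89, 121, 85]


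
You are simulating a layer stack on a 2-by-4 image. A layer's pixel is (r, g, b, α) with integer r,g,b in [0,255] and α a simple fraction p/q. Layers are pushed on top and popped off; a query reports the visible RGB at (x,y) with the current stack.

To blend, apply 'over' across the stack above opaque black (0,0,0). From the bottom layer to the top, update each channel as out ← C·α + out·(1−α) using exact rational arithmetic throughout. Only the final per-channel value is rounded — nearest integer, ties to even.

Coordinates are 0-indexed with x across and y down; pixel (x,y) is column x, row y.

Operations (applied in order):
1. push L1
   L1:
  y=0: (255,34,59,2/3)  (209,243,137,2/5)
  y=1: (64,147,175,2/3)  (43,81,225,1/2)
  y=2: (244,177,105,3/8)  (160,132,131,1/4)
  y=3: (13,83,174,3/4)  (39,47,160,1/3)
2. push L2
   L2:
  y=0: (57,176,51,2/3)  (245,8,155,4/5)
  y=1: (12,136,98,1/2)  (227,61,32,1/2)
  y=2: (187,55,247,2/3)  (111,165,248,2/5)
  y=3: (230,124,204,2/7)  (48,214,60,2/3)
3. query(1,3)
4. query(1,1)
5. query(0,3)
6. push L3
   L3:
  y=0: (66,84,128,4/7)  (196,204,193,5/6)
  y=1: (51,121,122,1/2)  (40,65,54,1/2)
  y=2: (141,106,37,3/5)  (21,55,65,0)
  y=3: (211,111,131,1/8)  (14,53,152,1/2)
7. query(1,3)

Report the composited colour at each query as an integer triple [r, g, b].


(1,3) stack=L1,L2; from [0,0,0]:
L1 α=1/3: [13, 47/3, 160/3]
L2 α=2/3: [109/3, 1331/9, 520/9]
rounded: [36, 148, 58]

(1,1) stack=L1,L2; from [0,0,0]:
L1 α=1/2: [43/2, 81/2, 225/2]
L2 α=1/2: [497/4, 203/4, 289/4]
rounded: [124, 51, 72]

(0,3) stack=L1,L2; from [0,0,0]:
L1 α=3/4: [39/4, 249/4, 261/2]
L2 α=2/7: [2035/28, 2237/28, 303/2]
= [73, 80, 152]

at x=1,y=3 over L1,L2,L3:
after L1 α=1/3: [13, 47/3, 160/3]
after L2 α=2/3: [109/3, 1331/9, 520/9]
after L3 α=1/2: [151/6, 904/9, 944/9]
= [25, 100, 105]


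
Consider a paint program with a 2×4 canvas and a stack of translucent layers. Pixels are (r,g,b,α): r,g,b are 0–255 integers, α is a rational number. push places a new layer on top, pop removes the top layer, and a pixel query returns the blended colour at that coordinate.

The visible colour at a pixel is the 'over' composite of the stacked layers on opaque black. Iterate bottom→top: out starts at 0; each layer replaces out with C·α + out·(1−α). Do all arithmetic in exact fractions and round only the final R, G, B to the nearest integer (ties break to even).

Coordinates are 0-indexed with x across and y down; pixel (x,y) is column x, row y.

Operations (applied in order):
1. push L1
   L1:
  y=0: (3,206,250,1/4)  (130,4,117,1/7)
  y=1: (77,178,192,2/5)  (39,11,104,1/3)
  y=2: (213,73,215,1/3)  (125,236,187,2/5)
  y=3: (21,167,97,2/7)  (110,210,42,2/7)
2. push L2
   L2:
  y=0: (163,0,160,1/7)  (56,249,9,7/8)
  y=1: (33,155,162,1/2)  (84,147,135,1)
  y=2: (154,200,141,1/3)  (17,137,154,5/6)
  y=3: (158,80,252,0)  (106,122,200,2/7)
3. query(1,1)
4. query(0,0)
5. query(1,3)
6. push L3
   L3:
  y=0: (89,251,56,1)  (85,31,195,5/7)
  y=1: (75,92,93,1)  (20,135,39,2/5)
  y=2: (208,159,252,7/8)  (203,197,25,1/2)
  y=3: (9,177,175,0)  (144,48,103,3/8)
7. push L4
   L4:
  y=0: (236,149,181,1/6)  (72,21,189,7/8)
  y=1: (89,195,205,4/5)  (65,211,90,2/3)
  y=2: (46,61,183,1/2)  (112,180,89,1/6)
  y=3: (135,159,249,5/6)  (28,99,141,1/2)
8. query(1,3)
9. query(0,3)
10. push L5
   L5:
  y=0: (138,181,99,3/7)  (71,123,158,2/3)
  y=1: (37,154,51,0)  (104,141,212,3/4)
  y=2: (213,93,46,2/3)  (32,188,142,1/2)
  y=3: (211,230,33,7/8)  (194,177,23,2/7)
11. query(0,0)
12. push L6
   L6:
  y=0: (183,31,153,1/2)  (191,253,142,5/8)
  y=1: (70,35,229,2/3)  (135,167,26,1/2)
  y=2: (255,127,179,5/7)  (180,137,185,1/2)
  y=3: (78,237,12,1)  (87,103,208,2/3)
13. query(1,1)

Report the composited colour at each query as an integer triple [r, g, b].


(1,1) stack=L1,L2; from [0,0,0]:
L1 α=1/3: [13, 11/3, 104/3]
L2 α=1: [84, 147, 135]
rounded: [84, 147, 135]

query (0,0) [L1,L2] — begin 0,0,0
after L1 α=1/4: [3/4, 103/2, 125/2]
after L2 α=1/7: [335/14, 309/7, 535/7]
rounded: [24, 44, 76]

(1,3) stack=L1,L2; from [0,0,0]:
L1 α=2/7: [220/7, 60, 12]
L2 α=2/7: [2584/49, 544/7, 460/7]
→ [53, 78, 66]

at x=1,y=3 over L1,L2,L3,L4:
L1 α=2/7: [220/7, 60, 12]
L2 α=2/7: [2584/49, 544/7, 460/7]
L3 α=3/8: [4261/49, 466/7, 4463/56]
L4 α=1/2: [5633/98, 1159/14, 12359/112]
rounded: [57, 83, 110]

(0,3) stack=L1,L2,L3,L4; from [0,0,0]:
+L1 (α=2/7) → [6, 334/7, 194/7]
+L2 (α=0) → [6, 334/7, 194/7]
+L3 (α=0) → [6, 334/7, 194/7]
+L4 (α=5/6) → [227/2, 5899/42, 8909/42]
→ [114, 140, 212]

query (0,0) [L1,L2,L3,L4,L5] — begin 0,0,0
L1 α=1/4: [3/4, 103/2, 125/2]
L2 α=1/7: [335/14, 309/7, 535/7]
L3 α=1: [89, 251, 56]
L4 α=1/6: [227/2, 234, 461/6]
L5 α=3/7: [124, 1479/7, 259/3]
→ [124, 211, 86]

query (1,1) [L1,L2,L3,L4,L5,L6] — begin 0,0,0
after L1 α=1/3: [13, 11/3, 104/3]
after L2 α=1: [84, 147, 135]
after L3 α=2/5: [292/5, 711/5, 483/5]
after L4 α=2/3: [314/5, 2821/15, 461/5]
after L5 α=3/4: [937/10, 4583/30, 3641/20]
after L6 α=1/2: [2287/20, 9593/60, 4161/40]
= [114, 160, 104]


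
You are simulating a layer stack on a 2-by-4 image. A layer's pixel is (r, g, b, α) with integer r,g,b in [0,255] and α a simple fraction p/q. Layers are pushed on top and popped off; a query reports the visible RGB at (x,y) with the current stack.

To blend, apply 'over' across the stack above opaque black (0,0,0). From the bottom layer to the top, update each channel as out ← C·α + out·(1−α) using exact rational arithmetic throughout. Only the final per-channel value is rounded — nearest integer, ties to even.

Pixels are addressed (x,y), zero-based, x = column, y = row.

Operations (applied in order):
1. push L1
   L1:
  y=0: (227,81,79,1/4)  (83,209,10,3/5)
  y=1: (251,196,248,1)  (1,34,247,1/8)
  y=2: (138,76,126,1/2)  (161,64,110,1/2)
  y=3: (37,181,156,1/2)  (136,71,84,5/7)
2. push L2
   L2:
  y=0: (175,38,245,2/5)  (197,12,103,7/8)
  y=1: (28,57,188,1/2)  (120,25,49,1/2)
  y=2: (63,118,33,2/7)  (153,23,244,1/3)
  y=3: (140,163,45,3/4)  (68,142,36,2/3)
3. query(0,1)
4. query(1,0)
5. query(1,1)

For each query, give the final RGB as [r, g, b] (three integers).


at x=0,y=1 over L1,L2:
after L1 α=1: [251, 196, 248]
after L2 α=1/2: [279/2, 253/2, 218]
→ [140, 126, 218]

at x=1,y=0 over L1,L2:
after L1 α=3/5: [249/5, 627/5, 6]
after L2 α=7/8: [893/5, 1047/40, 727/8]
→ [179, 26, 91]

at x=1,y=1 over L1,L2:
after L1 α=1/8: [1/8, 17/4, 247/8]
after L2 α=1/2: [961/16, 117/8, 639/16]
rounded: [60, 15, 40]
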